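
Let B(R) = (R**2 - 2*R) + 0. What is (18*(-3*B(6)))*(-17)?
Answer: 22032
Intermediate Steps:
B(R) = R**2 - 2*R
(18*(-3*B(6)))*(-17) = (18*(-18*(-2 + 6)))*(-17) = (18*(-18*4))*(-17) = (18*(-3*24))*(-17) = (18*(-72))*(-17) = -1296*(-17) = 22032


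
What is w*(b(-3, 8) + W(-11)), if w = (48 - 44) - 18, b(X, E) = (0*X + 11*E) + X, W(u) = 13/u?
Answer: -12908/11 ≈ -1173.5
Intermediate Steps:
b(X, E) = X + 11*E (b(X, E) = (0 + 11*E) + X = 11*E + X = X + 11*E)
w = -14 (w = 4 - 18 = -14)
w*(b(-3, 8) + W(-11)) = -14*((-3 + 11*8) + 13/(-11)) = -14*((-3 + 88) + 13*(-1/11)) = -14*(85 - 13/11) = -14*922/11 = -12908/11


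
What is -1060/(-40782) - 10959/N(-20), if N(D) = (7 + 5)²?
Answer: -24820961/326256 ≈ -76.078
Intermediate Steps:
N(D) = 144 (N(D) = 12² = 144)
-1060/(-40782) - 10959/N(-20) = -1060/(-40782) - 10959/144 = -1060*(-1/40782) - 10959*1/144 = 530/20391 - 3653/48 = -24820961/326256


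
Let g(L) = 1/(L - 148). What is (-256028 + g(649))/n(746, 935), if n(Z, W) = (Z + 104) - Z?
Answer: -128270027/52104 ≈ -2461.8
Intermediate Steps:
g(L) = 1/(-148 + L)
n(Z, W) = 104 (n(Z, W) = (104 + Z) - Z = 104)
(-256028 + g(649))/n(746, 935) = (-256028 + 1/(-148 + 649))/104 = (-256028 + 1/501)*(1/104) = -128270027/501*1/104 = -128270027/52104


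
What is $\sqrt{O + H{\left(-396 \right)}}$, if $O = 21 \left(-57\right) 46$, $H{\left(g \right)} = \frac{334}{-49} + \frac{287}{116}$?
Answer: $\frac{i \sqrt{9076915581}}{406} \approx 234.66 i$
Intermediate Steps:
$H{\left(g \right)} = - \frac{24681}{5684}$ ($H{\left(g \right)} = 334 \left(- \frac{1}{49}\right) + 287 \cdot \frac{1}{116} = - \frac{334}{49} + \frac{287}{116} = - \frac{24681}{5684}$)
$O = -55062$ ($O = \left(-1197\right) 46 = -55062$)
$\sqrt{O + H{\left(-396 \right)}} = \sqrt{-55062 - \frac{24681}{5684}} = \sqrt{- \frac{312997089}{5684}} = \frac{i \sqrt{9076915581}}{406}$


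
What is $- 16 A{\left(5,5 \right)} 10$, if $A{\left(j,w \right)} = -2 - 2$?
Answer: $640$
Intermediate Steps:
$A{\left(j,w \right)} = -4$
$- 16 A{\left(5,5 \right)} 10 = \left(-16\right) \left(-4\right) 10 = 64 \cdot 10 = 640$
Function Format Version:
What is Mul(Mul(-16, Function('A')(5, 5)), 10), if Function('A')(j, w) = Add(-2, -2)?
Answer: 640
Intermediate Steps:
Function('A')(j, w) = -4
Mul(Mul(-16, Function('A')(5, 5)), 10) = Mul(Mul(-16, -4), 10) = Mul(64, 10) = 640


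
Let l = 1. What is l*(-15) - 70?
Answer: -85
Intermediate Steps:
l*(-15) - 70 = 1*(-15) - 70 = -15 - 70 = -85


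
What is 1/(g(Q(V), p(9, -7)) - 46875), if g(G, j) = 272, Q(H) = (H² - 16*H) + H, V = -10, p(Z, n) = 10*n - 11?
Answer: -1/46603 ≈ -2.1458e-5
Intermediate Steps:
p(Z, n) = -11 + 10*n
Q(H) = H² - 15*H
1/(g(Q(V), p(9, -7)) - 46875) = 1/(272 - 46875) = 1/(-46603) = -1/46603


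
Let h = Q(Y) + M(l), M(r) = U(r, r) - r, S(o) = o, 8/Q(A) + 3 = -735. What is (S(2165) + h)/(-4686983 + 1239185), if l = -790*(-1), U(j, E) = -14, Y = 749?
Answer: -502205/1272237462 ≈ -0.00039474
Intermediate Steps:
Q(A) = -4/369 (Q(A) = 8/(-3 - 735) = 8/(-738) = 8*(-1/738) = -4/369)
l = 790
M(r) = -14 - r
h = -296680/369 (h = -4/369 + (-14 - 1*790) = -4/369 + (-14 - 790) = -4/369 - 804 = -296680/369 ≈ -804.01)
(S(2165) + h)/(-4686983 + 1239185) = (2165 - 296680/369)/(-4686983 + 1239185) = (502205/369)/(-3447798) = (502205/369)*(-1/3447798) = -502205/1272237462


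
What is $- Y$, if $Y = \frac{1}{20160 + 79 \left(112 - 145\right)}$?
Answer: $- \frac{1}{17553} \approx -5.697 \cdot 10^{-5}$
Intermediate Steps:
$Y = \frac{1}{17553}$ ($Y = \frac{1}{20160 + 79 \left(-33\right)} = \frac{1}{20160 - 2607} = \frac{1}{17553} \approx 5.697 \cdot 10^{-5}$)
$- Y = \left(-1\right) \frac{1}{17553} = - \frac{1}{17553}$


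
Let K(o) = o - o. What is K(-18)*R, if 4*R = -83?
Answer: 0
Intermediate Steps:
K(o) = 0
R = -83/4 (R = (¼)*(-83) = -83/4 ≈ -20.750)
K(-18)*R = 0*(-83/4) = 0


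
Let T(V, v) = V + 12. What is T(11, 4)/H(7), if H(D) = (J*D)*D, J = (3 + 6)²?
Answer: 23/3969 ≈ 0.0057949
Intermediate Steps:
J = 81 (J = 9² = 81)
T(V, v) = 12 + V
H(D) = 81*D² (H(D) = (81*D)*D = 81*D²)
T(11, 4)/H(7) = (12 + 11)/((81*7²)) = 23/((81*49)) = 23/3969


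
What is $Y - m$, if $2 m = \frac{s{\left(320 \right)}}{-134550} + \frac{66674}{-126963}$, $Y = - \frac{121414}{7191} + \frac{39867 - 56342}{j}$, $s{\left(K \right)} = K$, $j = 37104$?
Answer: $- \frac{1882813339569923}{110335610651760} \approx -17.064$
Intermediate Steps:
$Y = - \frac{90655231}{5231664}$ ($Y = - \frac{121414}{7191} + \frac{39867 - 56342}{37104} = \left(-121414\right) \frac{1}{7191} - \frac{16475}{37104} = - \frac{7142}{423} - \frac{16475}{37104} = - \frac{90655231}{5231664} \approx -17.328$)
$m = - \frac{50064527}{189809685}$ ($m = \frac{\frac{320}{-134550} + \frac{66674}{-126963}}{2} = \frac{320 \left(- \frac{1}{134550}\right) + 66674 \left(- \frac{1}{126963}\right)}{2} = \frac{- \frac{32}{13455} - \frac{66674}{126963}}{2} = \frac{1}{2} \left(- \frac{100129054}{189809685}\right) = - \frac{50064527}{189809685} \approx -0.26376$)
$Y - m = - \frac{90655231}{5231664} - - \frac{50064527}{189809685} = - \frac{90655231}{5231664} + \frac{50064527}{189809685} = - \frac{1882813339569923}{110335610651760}$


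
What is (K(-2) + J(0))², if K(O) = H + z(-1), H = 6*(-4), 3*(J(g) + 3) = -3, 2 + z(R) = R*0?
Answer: 900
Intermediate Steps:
z(R) = -2 (z(R) = -2 + R*0 = -2 + 0 = -2)
J(g) = -4 (J(g) = -3 + (⅓)*(-3) = -3 - 1 = -4)
H = -24
K(O) = -26 (K(O) = -24 - 2 = -26)
(K(-2) + J(0))² = (-26 - 4)² = (-30)² = 900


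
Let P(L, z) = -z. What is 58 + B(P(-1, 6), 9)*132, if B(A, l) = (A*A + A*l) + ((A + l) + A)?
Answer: -2714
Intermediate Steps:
B(A, l) = l + A² + 2*A + A*l (B(A, l) = (A² + A*l) + (l + 2*A) = l + A² + 2*A + A*l)
58 + B(P(-1, 6), 9)*132 = 58 + (9 + (-1*6)² + 2*(-1*6) - 1*6*9)*132 = 58 + (9 + (-6)² + 2*(-6) - 6*9)*132 = 58 + (9 + 36 - 12 - 54)*132 = 58 - 21*132 = 58 - 2772 = -2714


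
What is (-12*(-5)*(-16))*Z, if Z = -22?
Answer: 21120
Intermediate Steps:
(-12*(-5)*(-16))*Z = (-12*(-5)*(-16))*(-22) = (60*(-16))*(-22) = -960*(-22) = 21120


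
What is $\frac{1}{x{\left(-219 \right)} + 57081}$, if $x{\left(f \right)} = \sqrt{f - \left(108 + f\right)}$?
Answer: $\frac{19027}{1086080223} - \frac{2 i \sqrt{3}}{1086080223} \approx 1.7519 \cdot 10^{-5} - 3.1895 \cdot 10^{-9} i$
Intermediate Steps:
$x{\left(f \right)} = 6 i \sqrt{3}$ ($x{\left(f \right)} = \sqrt{-108} = 6 i \sqrt{3}$)
$\frac{1}{x{\left(-219 \right)} + 57081} = \frac{1}{6 i \sqrt{3} + 57081} = \frac{1}{57081 + 6 i \sqrt{3}}$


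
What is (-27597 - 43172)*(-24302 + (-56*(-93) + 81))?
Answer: 1345530997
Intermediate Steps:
(-27597 - 43172)*(-24302 + (-56*(-93) + 81)) = -70769*(-24302 + (5208 + 81)) = -70769*(-24302 + 5289) = -70769*(-19013) = 1345530997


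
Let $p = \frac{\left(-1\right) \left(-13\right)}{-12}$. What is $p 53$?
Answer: $- \frac{689}{12} \approx -57.417$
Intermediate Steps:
$p = - \frac{13}{12}$ ($p = 13 \left(- \frac{1}{12}\right) = - \frac{13}{12} \approx -1.0833$)
$p 53 = \left(- \frac{13}{12}\right) 53 = - \frac{689}{12}$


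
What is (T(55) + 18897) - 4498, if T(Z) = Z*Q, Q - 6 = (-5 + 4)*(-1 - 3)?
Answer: 14949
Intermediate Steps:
Q = 10 (Q = 6 + (-5 + 4)*(-1 - 3) = 6 - 1*(-4) = 6 + 4 = 10)
T(Z) = 10*Z (T(Z) = Z*10 = 10*Z)
(T(55) + 18897) - 4498 = (10*55 + 18897) - 4498 = (550 + 18897) - 4498 = 19447 - 4498 = 14949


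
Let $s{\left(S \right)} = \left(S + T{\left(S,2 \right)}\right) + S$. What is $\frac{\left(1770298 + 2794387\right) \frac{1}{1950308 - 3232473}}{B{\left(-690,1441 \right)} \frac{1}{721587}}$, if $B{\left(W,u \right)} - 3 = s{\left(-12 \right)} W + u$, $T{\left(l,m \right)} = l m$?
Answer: $- \frac{658763471019}{8863350212} \approx -74.324$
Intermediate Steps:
$s{\left(S \right)} = 4 S$ ($s{\left(S \right)} = \left(S + S 2\right) + S = \left(S + 2 S\right) + S = 3 S + S = 4 S$)
$B{\left(W,u \right)} = 3 + u - 48 W$ ($B{\left(W,u \right)} = 3 + \left(4 \left(-12\right) W + u\right) = 3 - \left(- u + 48 W\right) = 3 + u - 48 W$)
$\frac{\left(1770298 + 2794387\right) \frac{1}{1950308 - 3232473}}{B{\left(-690,1441 \right)} \frac{1}{721587}} = \frac{\left(1770298 + 2794387\right) \frac{1}{1950308 - 3232473}}{\left(3 + 1441 - -33120\right) \frac{1}{721587}} = \frac{4564685 \frac{1}{-1282165}}{\left(3 + 1441 + 33120\right) \frac{1}{721587}} = \frac{4564685 \left(- \frac{1}{1282165}\right)}{34564 \cdot \frac{1}{721587}} = - \frac{912937}{256433 \cdot \frac{34564}{721587}} = \left(- \frac{912937}{256433}\right) \frac{721587}{34564} = - \frac{658763471019}{8863350212}$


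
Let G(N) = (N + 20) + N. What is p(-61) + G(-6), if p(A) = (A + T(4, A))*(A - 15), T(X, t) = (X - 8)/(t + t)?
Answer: 283132/61 ≈ 4641.5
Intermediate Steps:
T(X, t) = (-8 + X)/(2*t) (T(X, t) = (-8 + X)/((2*t)) = (-8 + X)*(1/(2*t)) = (-8 + X)/(2*t))
p(A) = (-15 + A)*(A - 2/A) (p(A) = (A + (-8 + 4)/(2*A))*(A - 15) = (A + (½)*(-4)/A)*(-15 + A) = (A - 2/A)*(-15 + A) = (-15 + A)*(A - 2/A))
G(N) = 20 + 2*N (G(N) = (20 + N) + N = 20 + 2*N)
p(-61) + G(-6) = (-2 + (-61)² - 15*(-61) + 30/(-61)) + (20 + 2*(-6)) = (-2 + 3721 + 915 + 30*(-1/61)) + (20 - 12) = (-2 + 3721 + 915 - 30/61) + 8 = 282644/61 + 8 = 283132/61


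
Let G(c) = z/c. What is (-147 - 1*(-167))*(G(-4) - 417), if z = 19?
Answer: -8435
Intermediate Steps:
G(c) = 19/c
(-147 - 1*(-167))*(G(-4) - 417) = (-147 - 1*(-167))*(19/(-4) - 417) = (-147 + 167)*(19*(-¼) - 417) = 20*(-19/4 - 417) = 20*(-1687/4) = -8435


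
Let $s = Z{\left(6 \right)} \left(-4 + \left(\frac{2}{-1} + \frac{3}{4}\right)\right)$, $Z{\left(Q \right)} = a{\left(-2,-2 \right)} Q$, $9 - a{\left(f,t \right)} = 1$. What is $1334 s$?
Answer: $-336168$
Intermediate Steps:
$a{\left(f,t \right)} = 8$ ($a{\left(f,t \right)} = 9 - 1 = 8$)
$Z{\left(Q \right)} = 8 Q$
$s = -252$ ($s = 8 \cdot 6 \left(-4 + \left(\frac{2}{-1} + \frac{3}{4}\right)\right) = 48 \left(-4 + \left(2 \left(-1\right) + 3 \cdot \frac{1}{4}\right)\right) = 48 \left(-4 + \left(-2 + \frac{3}{4}\right)\right) = 48 \left(-4 - \frac{5}{4}\right) = 48 \left(- \frac{21}{4}\right) = -252$)
$1334 s = 1334 \left(-252\right) = -336168$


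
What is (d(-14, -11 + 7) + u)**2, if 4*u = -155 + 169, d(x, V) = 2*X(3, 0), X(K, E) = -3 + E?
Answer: 25/4 ≈ 6.2500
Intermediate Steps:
d(x, V) = -6 (d(x, V) = 2*(-3 + 0) = 2*(-3) = -6)
u = 7/2 (u = (-155 + 169)/4 = (1/4)*14 = 7/2 ≈ 3.5000)
(d(-14, -11 + 7) + u)**2 = (-6 + 7/2)**2 = (-5/2)**2 = 25/4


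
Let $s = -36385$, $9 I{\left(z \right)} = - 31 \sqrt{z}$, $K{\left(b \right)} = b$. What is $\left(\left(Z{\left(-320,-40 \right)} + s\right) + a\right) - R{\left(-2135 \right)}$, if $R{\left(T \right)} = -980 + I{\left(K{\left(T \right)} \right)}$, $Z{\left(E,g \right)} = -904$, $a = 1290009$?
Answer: $1253700 + \frac{31 i \sqrt{2135}}{9} \approx 1.2537 \cdot 10^{6} + 159.15 i$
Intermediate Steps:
$I{\left(z \right)} = - \frac{31 \sqrt{z}}{9}$ ($I{\left(z \right)} = \frac{\left(-31\right) \sqrt{z}}{9} = - \frac{31 \sqrt{z}}{9}$)
$R{\left(T \right)} = -980 - \frac{31 \sqrt{T}}{9}$
$\left(\left(Z{\left(-320,-40 \right)} + s\right) + a\right) - R{\left(-2135 \right)} = \left(\left(-904 - 36385\right) + 1290009\right) - \left(-980 - \frac{31 \sqrt{-2135}}{9}\right) = \left(-37289 + 1290009\right) - \left(-980 - \frac{31 i \sqrt{2135}}{9}\right) = 1252720 - \left(-980 - \frac{31 i \sqrt{2135}}{9}\right) = 1252720 + \left(980 + \frac{31 i \sqrt{2135}}{9}\right) = 1253700 + \frac{31 i \sqrt{2135}}{9}$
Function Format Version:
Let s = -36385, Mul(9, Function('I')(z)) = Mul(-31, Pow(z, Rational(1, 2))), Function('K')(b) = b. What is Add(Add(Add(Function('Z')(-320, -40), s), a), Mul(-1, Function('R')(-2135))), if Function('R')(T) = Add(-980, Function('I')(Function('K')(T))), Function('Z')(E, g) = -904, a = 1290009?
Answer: Add(1253700, Mul(Rational(31, 9), I, Pow(2135, Rational(1, 2)))) ≈ Add(1.2537e+6, Mul(159.15, I))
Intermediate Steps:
Function('I')(z) = Mul(Rational(-31, 9), Pow(z, Rational(1, 2))) (Function('I')(z) = Mul(Rational(1, 9), Mul(-31, Pow(z, Rational(1, 2)))) = Mul(Rational(-31, 9), Pow(z, Rational(1, 2))))
Function('R')(T) = Add(-980, Mul(Rational(-31, 9), Pow(T, Rational(1, 2))))
Add(Add(Add(Function('Z')(-320, -40), s), a), Mul(-1, Function('R')(-2135))) = Add(Add(Add(-904, -36385), 1290009), Mul(-1, Add(-980, Mul(Rational(-31, 9), Pow(-2135, Rational(1, 2)))))) = Add(Add(-37289, 1290009), Mul(-1, Add(-980, Mul(Rational(-31, 9), Mul(I, Pow(2135, Rational(1, 2))))))) = Add(1252720, Mul(-1, Add(-980, Mul(Rational(-31, 9), I, Pow(2135, Rational(1, 2)))))) = Add(1252720, Add(980, Mul(Rational(31, 9), I, Pow(2135, Rational(1, 2))))) = Add(1253700, Mul(Rational(31, 9), I, Pow(2135, Rational(1, 2))))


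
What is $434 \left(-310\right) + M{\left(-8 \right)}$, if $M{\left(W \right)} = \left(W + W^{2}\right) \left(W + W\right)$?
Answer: $-135436$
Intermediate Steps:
$M{\left(W \right)} = 2 W \left(W + W^{2}\right)$ ($M{\left(W \right)} = \left(W + W^{2}\right) 2 W = 2 W \left(W + W^{2}\right)$)
$434 \left(-310\right) + M{\left(-8 \right)} = 434 \left(-310\right) + 2 \left(-8\right)^{2} \left(1 - 8\right) = -134540 + 2 \cdot 64 \left(-7\right) = -134540 - 896 = -135436$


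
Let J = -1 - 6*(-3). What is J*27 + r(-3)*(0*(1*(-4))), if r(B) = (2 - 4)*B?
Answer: 459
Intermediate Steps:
r(B) = -2*B
J = 17 (J = -1 + 18 = 17)
J*27 + r(-3)*(0*(1*(-4))) = 17*27 + (-2*(-3))*(0*(1*(-4))) = 459 + 6*(0*(-4)) = 459 + 6*0 = 459 + 0 = 459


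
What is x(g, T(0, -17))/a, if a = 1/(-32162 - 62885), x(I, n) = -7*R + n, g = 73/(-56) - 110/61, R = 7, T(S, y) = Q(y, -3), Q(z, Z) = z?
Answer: 6273102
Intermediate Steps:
T(S, y) = y
g = -10613/3416 (g = 73*(-1/56) - 110*1/61 = -73/56 - 110/61 = -10613/3416 ≈ -3.1068)
x(I, n) = -49 + n (x(I, n) = -7*7 + n = -49 + n)
a = -1/95047 (a = 1/(-95047) = -1/95047 ≈ -1.0521e-5)
x(g, T(0, -17))/a = (-49 - 17)/(-1/95047) = -66*(-95047) = 6273102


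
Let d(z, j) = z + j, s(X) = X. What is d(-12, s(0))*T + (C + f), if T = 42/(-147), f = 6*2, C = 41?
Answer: 395/7 ≈ 56.429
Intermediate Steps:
f = 12
d(z, j) = j + z
T = -2/7 (T = 42*(-1/147) = -2/7 ≈ -0.28571)
d(-12, s(0))*T + (C + f) = (0 - 12)*(-2/7) + (41 + 12) = -12*(-2/7) + 53 = 24/7 + 53 = 395/7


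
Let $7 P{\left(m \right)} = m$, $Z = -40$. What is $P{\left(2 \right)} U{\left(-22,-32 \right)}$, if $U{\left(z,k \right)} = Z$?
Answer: $- \frac{80}{7} \approx -11.429$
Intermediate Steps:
$P{\left(m \right)} = \frac{m}{7}$
$U{\left(z,k \right)} = -40$
$P{\left(2 \right)} U{\left(-22,-32 \right)} = \frac{1}{7} \cdot 2 \left(-40\right) = \frac{2}{7} \left(-40\right) = - \frac{80}{7}$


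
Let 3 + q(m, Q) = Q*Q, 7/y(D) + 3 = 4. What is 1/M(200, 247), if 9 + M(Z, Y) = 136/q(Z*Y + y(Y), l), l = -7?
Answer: -23/139 ≈ -0.16547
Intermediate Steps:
y(D) = 7 (y(D) = 7/(-3 + 4) = 7/1 = 7*1 = 7)
q(m, Q) = -3 + Q**2 (q(m, Q) = -3 + Q*Q = -3 + Q**2)
M(Z, Y) = -139/23 (M(Z, Y) = -9 + 136/(-3 + (-7)**2) = -9 + 136/(-3 + 49) = -9 + 136/46 = -9 + 136*(1/46) = -9 + 68/23 = -139/23)
1/M(200, 247) = 1/(-139/23) = -23/139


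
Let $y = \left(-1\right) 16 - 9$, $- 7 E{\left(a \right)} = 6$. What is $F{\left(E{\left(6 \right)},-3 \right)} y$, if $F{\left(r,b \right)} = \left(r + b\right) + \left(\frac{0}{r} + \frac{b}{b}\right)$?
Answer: $\frac{500}{7} \approx 71.429$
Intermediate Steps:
$E{\left(a \right)} = - \frac{6}{7}$ ($E{\left(a \right)} = \left(- \frac{1}{7}\right) 6 = - \frac{6}{7}$)
$y = -25$ ($y = -16 - 9 = -25$)
$F{\left(r,b \right)} = 1 + b + r$ ($F{\left(r,b \right)} = \left(b + r\right) + \left(0 + 1\right) = \left(b + r\right) + 1 = 1 + b + r$)
$F{\left(E{\left(6 \right)},-3 \right)} y = \left(1 - 3 - \frac{6}{7}\right) \left(-25\right) = \left(- \frac{20}{7}\right) \left(-25\right) = \frac{500}{7}$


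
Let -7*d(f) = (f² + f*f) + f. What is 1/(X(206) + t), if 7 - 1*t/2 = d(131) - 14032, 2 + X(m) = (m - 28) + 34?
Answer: 7/266922 ≈ 2.6225e-5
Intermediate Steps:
X(m) = 4 + m (X(m) = -2 + ((m - 28) + 34) = -2 + ((-28 + m) + 34) = -2 + (6 + m) = 4 + m)
d(f) = -2*f²/7 - f/7 (d(f) = -((f² + f*f) + f)/7 = -((f² + f²) + f)/7 = -(2*f² + f)/7 = -(f + 2*f²)/7 = -2*f²/7 - f/7)
t = 265452/7 (t = 14 - 2*(-⅐*131*(1 + 2*131) - 14032) = 14 - 2*(-⅐*131*(1 + 262) - 14032) = 14 - 2*(-⅐*131*263 - 14032) = 14 - 2*(-34453/7 - 14032) = 14 - 2*(-132677/7) = 14 + 265354/7 = 265452/7 ≈ 37922.)
1/(X(206) + t) = 1/((4 + 206) + 265452/7) = 1/(210 + 265452/7) = 1/(266922/7) = 7/266922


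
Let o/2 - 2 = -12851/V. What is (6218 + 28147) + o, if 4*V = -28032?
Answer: 120441827/3504 ≈ 34373.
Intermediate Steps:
V = -7008 (V = (1/4)*(-28032) = -7008)
o = 26867/3504 (o = 4 + 2*(-12851/(-7008)) = 4 + 2*(-12851*(-1/7008)) = 4 + 2*(12851/7008) = 4 + 12851/3504 = 26867/3504 ≈ 7.6675)
(6218 + 28147) + o = (6218 + 28147) + 26867/3504 = 34365 + 26867/3504 = 120441827/3504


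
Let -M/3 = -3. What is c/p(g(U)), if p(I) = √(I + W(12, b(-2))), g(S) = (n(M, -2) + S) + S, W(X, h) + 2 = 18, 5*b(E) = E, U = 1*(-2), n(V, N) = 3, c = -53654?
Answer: -53654*√15/15 ≈ -13853.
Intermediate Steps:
M = 9 (M = -3*(-3) = 9)
U = -2
b(E) = E/5
W(X, h) = 16 (W(X, h) = -2 + 18 = 16)
g(S) = 3 + 2*S (g(S) = (3 + S) + S = 3 + 2*S)
p(I) = √(16 + I) (p(I) = √(I + 16) = √(16 + I))
c/p(g(U)) = -53654/√(16 + (3 + 2*(-2))) = -53654/√(16 + (3 - 4)) = -53654/√(16 - 1) = -53654*√15/15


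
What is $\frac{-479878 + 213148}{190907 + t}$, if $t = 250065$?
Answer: $- \frac{133365}{220486} \approx -0.60487$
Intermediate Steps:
$\frac{-479878 + 213148}{190907 + t} = \frac{-479878 + 213148}{190907 + 250065} = - \frac{266730}{440972} = \left(-266730\right) \frac{1}{440972} = - \frac{133365}{220486}$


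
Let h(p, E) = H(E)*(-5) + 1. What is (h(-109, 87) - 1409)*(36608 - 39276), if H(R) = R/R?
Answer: 3769884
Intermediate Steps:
H(R) = 1
h(p, E) = -4 (h(p, E) = 1*(-5) + 1 = -5 + 1 = -4)
(h(-109, 87) - 1409)*(36608 - 39276) = (-4 - 1409)*(36608 - 39276) = -1413*(-2668) = 3769884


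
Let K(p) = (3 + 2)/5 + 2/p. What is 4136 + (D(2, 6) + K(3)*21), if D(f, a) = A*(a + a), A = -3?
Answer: 4135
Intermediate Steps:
D(f, a) = -6*a (D(f, a) = -3*(a + a) = -6*a)
K(p) = 1 + 2/p (K(p) = 5*(⅕) + 2/p = 1 + 2/p)
4136 + (D(2, 6) + K(3)*21) = 4136 + (-6*6 + ((2 + 3)/3)*21) = 4136 + (-36 + ((⅓)*5)*21) = 4136 + (-36 + (5/3)*21) = 4136 + (-36 + 35) = 4136 - 1 = 4135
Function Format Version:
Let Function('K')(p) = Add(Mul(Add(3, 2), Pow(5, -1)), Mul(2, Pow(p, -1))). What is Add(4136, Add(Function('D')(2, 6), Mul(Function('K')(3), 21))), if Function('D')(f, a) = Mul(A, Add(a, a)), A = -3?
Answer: 4135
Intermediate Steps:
Function('D')(f, a) = Mul(-6, a) (Function('D')(f, a) = Mul(-3, Add(a, a)) = Mul(-3, Mul(2, a)) = Mul(-6, a))
Function('K')(p) = Add(1, Mul(2, Pow(p, -1))) (Function('K')(p) = Add(Mul(5, Rational(1, 5)), Mul(2, Pow(p, -1))) = Add(1, Mul(2, Pow(p, -1))))
Add(4136, Add(Function('D')(2, 6), Mul(Function('K')(3), 21))) = Add(4136, Add(Mul(-6, 6), Mul(Mul(Pow(3, -1), Add(2, 3)), 21))) = Add(4136, Add(-36, Mul(Mul(Rational(1, 3), 5), 21))) = Add(4136, Add(-36, Mul(Rational(5, 3), 21))) = Add(4136, Add(-36, 35)) = Add(4136, -1) = 4135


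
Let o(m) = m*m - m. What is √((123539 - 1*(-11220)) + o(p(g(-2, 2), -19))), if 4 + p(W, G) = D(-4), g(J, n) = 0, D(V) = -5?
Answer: √134849 ≈ 367.22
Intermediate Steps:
p(W, G) = -9 (p(W, G) = -4 - 5 = -9)
o(m) = m² - m
√((123539 - 1*(-11220)) + o(p(g(-2, 2), -19))) = √((123539 - 1*(-11220)) - 9*(-1 - 9)) = √((123539 + 11220) - 9*(-10)) = √(134759 + 90) = √134849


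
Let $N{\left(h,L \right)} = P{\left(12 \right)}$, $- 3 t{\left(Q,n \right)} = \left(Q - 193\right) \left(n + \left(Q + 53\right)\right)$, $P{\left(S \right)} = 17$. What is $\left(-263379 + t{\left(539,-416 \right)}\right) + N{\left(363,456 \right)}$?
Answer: $- \frac{850982}{3} \approx -2.8366 \cdot 10^{5}$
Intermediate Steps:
$t{\left(Q,n \right)} = - \frac{\left(-193 + Q\right) \left(53 + Q + n\right)}{3}$ ($t{\left(Q,n \right)} = - \frac{\left(Q - 193\right) \left(n + \left(Q + 53\right)\right)}{3} = - \frac{\left(-193 + Q\right) \left(n + \left(53 + Q\right)\right)}{3} = - \frac{\left(-193 + Q\right) \left(53 + Q + n\right)}{3}$)
$N{\left(h,L \right)} = 17$
$\left(-263379 + t{\left(539,-416 \right)}\right) + N{\left(363,456 \right)} = \left(-263379 + \left(\frac{10229}{3} - \frac{539^{2}}{3} + \frac{140}{3} \cdot 539 + \frac{193}{3} \left(-416\right) - \frac{539}{3} \left(-416\right)\right)\right) + 17 = \left(-263379 + \left(\frac{10229}{3} - \frac{290521}{3} + \frac{75460}{3} - \frac{80288}{3} + \frac{224224}{3}\right)\right) + 17 = \left(-263379 - \frac{60896}{3}\right) + 17 = - \frac{851033}{3} + 17 = - \frac{850982}{3}$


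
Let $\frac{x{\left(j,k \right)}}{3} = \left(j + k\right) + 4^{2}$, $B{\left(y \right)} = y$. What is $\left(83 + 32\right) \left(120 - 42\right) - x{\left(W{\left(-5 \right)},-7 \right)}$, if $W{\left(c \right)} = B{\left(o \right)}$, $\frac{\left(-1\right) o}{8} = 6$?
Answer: $9087$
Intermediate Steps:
$o = -48$ ($o = \left(-8\right) 6 = -48$)
$W{\left(c \right)} = -48$
$x{\left(j,k \right)} = 48 + 3 j + 3 k$ ($x{\left(j,k \right)} = 3 \left(\left(j + k\right) + 4^{2}\right) = 3 \left(\left(j + k\right) + 16\right) = 3 \left(16 + j + k\right) = 48 + 3 j + 3 k$)
$\left(83 + 32\right) \left(120 - 42\right) - x{\left(W{\left(-5 \right)},-7 \right)} = \left(83 + 32\right) \left(120 - 42\right) - \left(48 + 3 \left(-48\right) + 3 \left(-7\right)\right) = 115 \cdot 78 - \left(48 - 144 - 21\right) = 8970 - -117 = 8970 + 117 = 9087$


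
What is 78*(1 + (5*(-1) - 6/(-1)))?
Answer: 156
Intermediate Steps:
78*(1 + (5*(-1) - 6/(-1))) = 78*(1 + (-5 - 6*(-1))) = 78*(1 + (-5 + 6)) = 78*(1 + 1) = 78*2 = 156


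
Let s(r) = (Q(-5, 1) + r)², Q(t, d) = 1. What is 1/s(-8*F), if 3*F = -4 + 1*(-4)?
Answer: 9/4489 ≈ 0.0020049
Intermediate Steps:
F = -8/3 (F = (-4 + 1*(-4))/3 = (-4 - 4)/3 = (⅓)*(-8) = -8/3 ≈ -2.6667)
s(r) = (1 + r)²
1/s(-8*F) = 1/((1 - 8*(-8/3))²) = 1/((1 + 64/3)²) = 1/((67/3)²) = 1/(4489/9) = 9/4489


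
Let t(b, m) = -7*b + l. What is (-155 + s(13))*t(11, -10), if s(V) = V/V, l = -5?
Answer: 12628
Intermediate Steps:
s(V) = 1
t(b, m) = -5 - 7*b (t(b, m) = -7*b - 5 = -5 - 7*b)
(-155 + s(13))*t(11, -10) = (-155 + 1)*(-5 - 7*11) = -154*(-5 - 77) = -154*(-82) = 12628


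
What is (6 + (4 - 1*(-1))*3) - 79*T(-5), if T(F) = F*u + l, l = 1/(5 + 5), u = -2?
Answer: -7769/10 ≈ -776.90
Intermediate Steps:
l = 1/10 ≈ 0.10000
T(F) = 1/10 - 2*F (T(F) = F*(-2) + 1/10 = -2*F + 1/10 = 1/10 - 2*F)
(6 + (4 - 1*(-1))*3) - 79*T(-5) = (6 + (4 - 1*(-1))*3) - 79*(1/10 - 2*(-5)) = (6 + (4 + 1)*3) - 79*(1/10 + 10) = (6 + 5*3) - 79*101/10 = (6 + 15) - 7979/10 = 21 - 7979/10 = -7769/10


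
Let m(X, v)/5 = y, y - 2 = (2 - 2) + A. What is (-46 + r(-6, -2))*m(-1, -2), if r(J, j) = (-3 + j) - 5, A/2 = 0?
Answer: -560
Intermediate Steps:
A = 0 (A = 2*0 = 0)
r(J, j) = -8 + j
y = 2 (y = 2 + ((2 - 2) + 0) = 2 + (0 + 0) = 2 + 0 = 2)
m(X, v) = 10 (m(X, v) = 5*2 = 10)
(-46 + r(-6, -2))*m(-1, -2) = (-46 + (-8 - 2))*10 = (-46 - 10)*10 = -56*10 = -560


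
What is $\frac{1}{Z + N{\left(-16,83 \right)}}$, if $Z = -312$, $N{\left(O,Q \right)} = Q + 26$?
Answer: $- \frac{1}{203} \approx -0.0049261$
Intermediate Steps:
$N{\left(O,Q \right)} = 26 + Q$
$\frac{1}{Z + N{\left(-16,83 \right)}} = \frac{1}{-312 + \left(26 + 83\right)} = \frac{1}{-312 + 109} = \frac{1}{-203} = - \frac{1}{203}$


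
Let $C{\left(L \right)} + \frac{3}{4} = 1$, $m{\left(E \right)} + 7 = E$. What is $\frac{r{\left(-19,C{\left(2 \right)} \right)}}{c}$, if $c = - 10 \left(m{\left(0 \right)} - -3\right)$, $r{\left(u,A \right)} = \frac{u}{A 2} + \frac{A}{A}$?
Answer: $- \frac{37}{40} \approx -0.925$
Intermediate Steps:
$m{\left(E \right)} = -7 + E$
$C{\left(L \right)} = \frac{1}{4}$ ($C{\left(L \right)} = - \frac{3}{4} + 1 = \frac{1}{4}$)
$r{\left(u,A \right)} = 1 + \frac{u}{2 A}$ ($r{\left(u,A \right)} = \frac{u}{2 A} + 1 = 1 + \frac{u}{2 A}$)
$c = 40$ ($c = - 10 \left(\left(-7 + 0\right) - -3\right) = - 10 \left(-7 + 3\right) = \left(-10\right) \left(-4\right) = 40$)
$\frac{r{\left(-19,C{\left(2 \right)} \right)}}{c} = \frac{\frac{1}{\frac{1}{4}} \left(\frac{1}{4} + \frac{1}{2} \left(-19\right)\right)}{40} = 4 \left(\frac{1}{4} - \frac{19}{2}\right) \frac{1}{40} = 4 \left(- \frac{37}{4}\right) \frac{1}{40} = \left(-37\right) \frac{1}{40} = - \frac{37}{40}$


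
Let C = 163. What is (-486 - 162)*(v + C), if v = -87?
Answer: -49248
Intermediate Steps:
(-486 - 162)*(v + C) = (-486 - 162)*(-87 + 163) = -648*76 = -49248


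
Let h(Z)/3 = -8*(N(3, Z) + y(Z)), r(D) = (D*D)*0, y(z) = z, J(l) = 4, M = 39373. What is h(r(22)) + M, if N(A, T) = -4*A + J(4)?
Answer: 39565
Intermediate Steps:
N(A, T) = 4 - 4*A (N(A, T) = -4*A + 4 = 4 - 4*A)
r(D) = 0 (r(D) = D**2*0 = 0)
h(Z) = 192 - 24*Z (h(Z) = 3*(-8*((4 - 4*3) + Z)) = 3*(-8*((4 - 12) + Z)) = 3*(-8*(-8 + Z)) = 3*(64 - 8*Z) = 192 - 24*Z)
h(r(22)) + M = (192 - 24*0) + 39373 = (192 + 0) + 39373 = 192 + 39373 = 39565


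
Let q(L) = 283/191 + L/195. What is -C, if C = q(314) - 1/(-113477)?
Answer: -1005225776/325111605 ≈ -3.0919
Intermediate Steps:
q(L) = 283/191 + L/195 (q(L) = 283*(1/191) + L*(1/195) = 283/191 + L/195)
C = 1005225776/325111605 (C = (283/191 + (1/195)*314) - 1/(-113477) = (283/191 + 314/195) - 1*(-1/113477) = 115159/37245 + 1/113477 = 1005225776/325111605 ≈ 3.0919)
-C = -1*1005225776/325111605 = -1005225776/325111605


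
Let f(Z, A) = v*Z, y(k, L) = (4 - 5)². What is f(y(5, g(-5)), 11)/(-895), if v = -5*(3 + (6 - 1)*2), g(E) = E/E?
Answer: 13/179 ≈ 0.072626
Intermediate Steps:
g(E) = 1
y(k, L) = 1 (y(k, L) = (-1)² = 1)
v = -65 (v = -5*(3 + 5*2) = -5*(3 + 10) = -5*13 = -65)
f(Z, A) = -65*Z
f(y(5, g(-5)), 11)/(-895) = -65*1/(-895) = -65*(-1/895) = 13/179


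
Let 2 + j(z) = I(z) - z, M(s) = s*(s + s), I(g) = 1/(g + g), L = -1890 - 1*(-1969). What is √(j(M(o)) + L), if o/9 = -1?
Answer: I*√27539/18 ≈ 9.2194*I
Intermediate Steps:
L = 79 (L = -1890 + 1969 = 79)
o = -9 (o = 9*(-1) = -9)
I(g) = 1/(2*g)
M(s) = 2*s² (M(s) = s*(2*s) = 2*s²)
j(z) = -2 + 1/(2*z) - z (j(z) = -2 + (1/(2*z) - z) = -2 + 1/(2*z) - z)
√(j(M(o)) + L) = √((-2 + 1/(2*((2*(-9)²))) - 2*(-9)²) + 79) = √((-2 + 1/(2*((2*81))) - 2*81) + 79) = √((-2 + (½)/162 - 1*162) + 79) = √((-2 + (½)*(1/162) - 162) + 79) = √((-2 + 1/324 - 162) + 79) = √(-53135/324 + 79) = √(-27539/324) = I*√27539/18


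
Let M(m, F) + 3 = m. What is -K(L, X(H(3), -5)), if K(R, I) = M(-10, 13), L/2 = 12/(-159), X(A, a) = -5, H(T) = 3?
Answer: 13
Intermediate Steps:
M(m, F) = -3 + m
L = -8/53 (L = 2*(12/(-159)) = 2*(12*(-1/159)) = 2*(-4/53) = -8/53 ≈ -0.15094)
K(R, I) = -13 (K(R, I) = -3 - 10 = -13)
-K(L, X(H(3), -5)) = -1*(-13) = 13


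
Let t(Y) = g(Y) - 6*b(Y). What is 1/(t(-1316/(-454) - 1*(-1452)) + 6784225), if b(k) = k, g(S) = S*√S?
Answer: 79253534492087/536945952200650282315 - 74969474*√74969474/536945952200650282315 ≈ 1.4639e-7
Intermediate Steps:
g(S) = S^(3/2)
t(Y) = Y^(3/2) - 6*Y
1/(t(-1316/(-454) - 1*(-1452)) + 6784225) = 1/(((-1316/(-454) - 1*(-1452))^(3/2) - 6*(-1316/(-454) - 1*(-1452))) + 6784225) = 1/(((-1316*(-1/454) + 1452)^(3/2) - 6*(-1316*(-1/454) + 1452)) + 6784225) = 1/(((658/227 + 1452)^(3/2) - 6*(658/227 + 1452)) + 6784225) = 1/(((330262/227)^(3/2) - 6*330262/227) + 6784225) = 1/((330262*√74969474/51529 - 1981572/227) + 6784225) = 1/((-1981572/227 + 330262*√74969474/51529) + 6784225) = 1/(1538037503/227 + 330262*√74969474/51529)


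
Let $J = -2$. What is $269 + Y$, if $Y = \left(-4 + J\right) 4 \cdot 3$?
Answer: $197$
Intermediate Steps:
$Y = -72$ ($Y = \left(-4 - 2\right) 4 \cdot 3 = \left(-6\right) 4 \cdot 3 = \left(-24\right) 3 = -72$)
$269 + Y = 269 - 72 = 197$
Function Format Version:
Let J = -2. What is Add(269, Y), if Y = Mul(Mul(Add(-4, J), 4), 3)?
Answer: 197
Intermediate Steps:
Y = -72 (Y = Mul(Mul(Add(-4, -2), 4), 3) = Mul(Mul(-6, 4), 3) = Mul(-24, 3) = -72)
Add(269, Y) = Add(269, -72) = 197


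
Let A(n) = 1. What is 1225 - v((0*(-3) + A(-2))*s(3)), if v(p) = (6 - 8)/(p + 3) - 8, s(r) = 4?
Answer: 8633/7 ≈ 1233.3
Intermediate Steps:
v(p) = -8 - 2/(3 + p) (v(p) = -2/(3 + p) - 8 = -8 - 2/(3 + p))
1225 - v((0*(-3) + A(-2))*s(3)) = 1225 - 2*(-13 - 4*(0*(-3) + 1)*4)/(3 + (0*(-3) + 1)*4) = 1225 - 2*(-13 - 4*(0 + 1)*4)/(3 + (0 + 1)*4) = 1225 - 2*(-13 - 4*4)/(3 + 1*4) = 1225 - 2*(-13 - 4*4)/(3 + 4) = 1225 - 2*(-13 - 16)/7 = 1225 - 2*(-29)/7 = 1225 - 1*(-58/7) = 1225 + 58/7 = 8633/7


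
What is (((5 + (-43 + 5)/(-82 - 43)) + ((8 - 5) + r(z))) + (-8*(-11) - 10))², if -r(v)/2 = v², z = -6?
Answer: 3196944/15625 ≈ 204.60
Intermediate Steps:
r(v) = -2*v²
(((5 + (-43 + 5)/(-82 - 43)) + ((8 - 5) + r(z))) + (-8*(-11) - 10))² = (((5 + (-43 + 5)/(-82 - 43)) + ((8 - 5) - 2*(-6)²)) + (-8*(-11) - 10))² = (((5 - 38/(-125)) + (3 - 2*36)) + (88 - 10))² = (((5 - 38*(-1/125)) + (3 - 72)) + 78)² = (((5 + 38/125) - 69) + 78)² = ((663/125 - 69) + 78)² = (-7962/125 + 78)² = (1788/125)² = 3196944/15625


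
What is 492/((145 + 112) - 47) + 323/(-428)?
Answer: 23791/14980 ≈ 1.5882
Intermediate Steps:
492/((145 + 112) - 47) + 323/(-428) = 492/(257 - 47) + 323*(-1/428) = 492/210 - 323/428 = 492*(1/210) - 323/428 = 82/35 - 323/428 = 23791/14980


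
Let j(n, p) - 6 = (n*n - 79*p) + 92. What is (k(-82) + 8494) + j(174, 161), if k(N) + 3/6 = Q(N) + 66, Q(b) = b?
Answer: 52265/2 ≈ 26133.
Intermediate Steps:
j(n, p) = 98 + n² - 79*p (j(n, p) = 6 + ((n*n - 79*p) + 92) = 6 + ((n² - 79*p) + 92) = 6 + (92 + n² - 79*p) = 98 + n² - 79*p)
k(N) = 131/2 + N (k(N) = -½ + (N + 66) = -½ + (66 + N) = 131/2 + N)
(k(-82) + 8494) + j(174, 161) = ((131/2 - 82) + 8494) + (98 + 174² - 79*161) = (-33/2 + 8494) + (98 + 30276 - 12719) = 16955/2 + 17655 = 52265/2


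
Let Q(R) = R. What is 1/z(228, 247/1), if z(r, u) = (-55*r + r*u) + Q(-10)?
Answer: 1/43766 ≈ 2.2849e-5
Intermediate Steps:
z(r, u) = -10 - 55*r + r*u (z(r, u) = (-55*r + r*u) - 10 = -10 - 55*r + r*u)
1/z(228, 247/1) = 1/(-10 - 55*228 + 228*(247/1)) = 1/(-10 - 12540 + 228*(247*1)) = 1/(-10 - 12540 + 228*247) = 1/(-10 - 12540 + 56316) = 1/43766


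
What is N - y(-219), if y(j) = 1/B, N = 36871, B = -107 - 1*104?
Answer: 7779782/211 ≈ 36871.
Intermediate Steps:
B = -211 (B = -107 - 104 = -211)
y(j) = -1/211 (y(j) = 1/(-211) = -1/211)
N - y(-219) = 36871 - 1*(-1/211) = 36871 + 1/211 = 7779782/211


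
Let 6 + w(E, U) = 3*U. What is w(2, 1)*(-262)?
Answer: 786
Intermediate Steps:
w(E, U) = -6 + 3*U
w(2, 1)*(-262) = (-6 + 3*1)*(-262) = (-6 + 3)*(-262) = -3*(-262) = 786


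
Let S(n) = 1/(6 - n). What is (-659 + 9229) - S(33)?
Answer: 231391/27 ≈ 8570.0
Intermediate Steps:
(-659 + 9229) - S(33) = (-659 + 9229) - (-1)/(-6 + 33) = 8570 - (-1)/27 = 8570 - 1*(-1/27) = 8570 + 1/27 = 231391/27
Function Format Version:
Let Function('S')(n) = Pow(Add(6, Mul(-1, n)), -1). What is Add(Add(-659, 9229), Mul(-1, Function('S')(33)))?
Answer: Rational(231391, 27) ≈ 8570.0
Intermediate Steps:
Add(Add(-659, 9229), Mul(-1, Function('S')(33))) = Add(Add(-659, 9229), Mul(-1, Mul(-1, Pow(Add(-6, 33), -1)))) = Add(8570, Mul(-1, Mul(-1, Pow(27, -1)))) = Add(8570, Mul(-1, Mul(-1, Rational(1, 27)))) = Add(8570, Mul(-1, Rational(-1, 27))) = Add(8570, Rational(1, 27)) = Rational(231391, 27)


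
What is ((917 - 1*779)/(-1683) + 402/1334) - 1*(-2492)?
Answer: 932556083/374187 ≈ 2492.2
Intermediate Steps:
((917 - 1*779)/(-1683) + 402/1334) - 1*(-2492) = ((917 - 779)*(-1/1683) + 402*(1/1334)) + 2492 = (138*(-1/1683) + 201/667) + 2492 = (-46/561 + 201/667) + 2492 = 82079/374187 + 2492 = 932556083/374187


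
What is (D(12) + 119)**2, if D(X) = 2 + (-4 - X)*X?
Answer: 5041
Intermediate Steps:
D(X) = 2 + X*(-4 - X)
(D(12) + 119)**2 = ((2 - 1*12**2 - 4*12) + 119)**2 = ((2 - 1*144 - 48) + 119)**2 = ((2 - 144 - 48) + 119)**2 = (-190 + 119)**2 = (-71)**2 = 5041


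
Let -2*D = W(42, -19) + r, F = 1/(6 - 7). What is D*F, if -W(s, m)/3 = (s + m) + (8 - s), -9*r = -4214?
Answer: 4511/18 ≈ 250.61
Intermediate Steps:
r = 4214/9 (r = -1/9*(-4214) = 4214/9 ≈ 468.22)
F = -1 (F = 1/(-1) = -1)
W(s, m) = -24 - 3*m (W(s, m) = -3*((s + m) + (8 - s)) = -3*((m + s) + (8 - s)) = -3*(8 + m) = -24 - 3*m)
D = -4511/18 (D = -((-24 - 3*(-19)) + 4214/9)/2 = -((-24 + 57) + 4214/9)/2 = -(33 + 4214/9)/2 = -1/2*4511/9 = -4511/18 ≈ -250.61)
D*F = -4511/18*(-1) = 4511/18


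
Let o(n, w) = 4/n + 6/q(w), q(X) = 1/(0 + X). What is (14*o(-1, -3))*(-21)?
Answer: 6468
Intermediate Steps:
q(X) = 1/X
o(n, w) = 4/n + 6*w (o(n, w) = 4/n + 6/(1/w) = 4/n + 6*w)
(14*o(-1, -3))*(-21) = (14*(4/(-1) + 6*(-3)))*(-21) = (14*(4*(-1) - 18))*(-21) = (14*(-4 - 18))*(-21) = (14*(-22))*(-21) = -308*(-21) = 6468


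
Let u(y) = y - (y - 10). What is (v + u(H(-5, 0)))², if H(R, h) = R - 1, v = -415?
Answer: 164025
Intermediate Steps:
H(R, h) = -1 + R
u(y) = 10 (u(y) = y - (-10 + y) = y + (10 - y) = 10)
(v + u(H(-5, 0)))² = (-415 + 10)² = (-405)² = 164025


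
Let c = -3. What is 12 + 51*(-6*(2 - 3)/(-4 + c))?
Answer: -222/7 ≈ -31.714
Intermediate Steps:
12 + 51*(-6*(2 - 3)/(-4 + c)) = 12 + 51*(-6*(2 - 3)/(-4 - 3)) = 12 + 51*(-(-6)/(-7)) = 12 + 51*(-(-6)*(-1)/7) = 12 + 51*(-6*1/7) = 12 + 51*(-6/7) = 12 - 306/7 = -222/7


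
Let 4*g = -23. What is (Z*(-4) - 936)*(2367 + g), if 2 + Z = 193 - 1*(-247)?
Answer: -6347040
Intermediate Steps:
g = -23/4 (g = (¼)*(-23) = -23/4 ≈ -5.7500)
Z = 438 (Z = -2 + (193 - 1*(-247)) = -2 + (193 + 247) = -2 + 440 = 438)
(Z*(-4) - 936)*(2367 + g) = (438*(-4) - 936)*(2367 - 23/4) = (-1752 - 936)*(9445/4) = -2688*9445/4 = -6347040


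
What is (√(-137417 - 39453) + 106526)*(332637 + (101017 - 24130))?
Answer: 43624953624 + 409524*I*√176870 ≈ 4.3625e+10 + 1.7223e+8*I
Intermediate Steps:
(√(-137417 - 39453) + 106526)*(332637 + (101017 - 24130)) = (√(-176870) + 106526)*(332637 + 76887) = (I*√176870 + 106526)*409524 = (106526 + I*√176870)*409524 = 43624953624 + 409524*I*√176870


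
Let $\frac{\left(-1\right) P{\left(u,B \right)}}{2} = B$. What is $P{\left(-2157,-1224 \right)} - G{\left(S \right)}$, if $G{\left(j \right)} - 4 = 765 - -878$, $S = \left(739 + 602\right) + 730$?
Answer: $801$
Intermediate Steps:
$P{\left(u,B \right)} = - 2 B$
$S = 2071$ ($S = 1341 + 730 = 2071$)
$G{\left(j \right)} = 1647$ ($G{\left(j \right)} = 4 + \left(765 - -878\right) = 4 + \left(765 + 878\right) = 4 + 1643 = 1647$)
$P{\left(-2157,-1224 \right)} - G{\left(S \right)} = \left(-2\right) \left(-1224\right) - 1647 = 2448 - 1647 = 801$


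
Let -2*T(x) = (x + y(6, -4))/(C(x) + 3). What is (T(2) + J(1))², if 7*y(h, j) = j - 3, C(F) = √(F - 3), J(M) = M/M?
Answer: (17 + I)²/400 ≈ 0.72 + 0.085*I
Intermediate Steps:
J(M) = 1
C(F) = √(-3 + F)
y(h, j) = -3/7 + j/7 (y(h, j) = (j - 3)/7 = (-3 + j)/7 = -3/7 + j/7)
T(x) = -(-1 + x)/(2*(3 + √(-3 + x))) (T(x) = -(x + (-3/7 + (⅐)*(-4)))/(2*(√(-3 + x) + 3)) = -(x + (-3/7 - 4/7))/(2*(3 + √(-3 + x))) = -(x - 1)/(2*(3 + √(-3 + x))) = -(-1 + x)/(2*(3 + √(-3 + x))))
(T(2) + J(1))² = ((1 - 1*2)/(2*(3 + √(-3 + 2))) + 1)² = ((1 - 2)/(2*(3 + √(-1))) + 1)² = ((½)*(-1)/(3 + I) + 1)² = ((½)*((3 - I)/10)*(-1) + 1)² = ((-3/20 + I/20) + 1)² = (17/20 + I/20)²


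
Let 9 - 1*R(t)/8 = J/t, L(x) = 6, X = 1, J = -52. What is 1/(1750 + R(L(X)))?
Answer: 3/5674 ≈ 0.00052873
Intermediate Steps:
R(t) = 72 + 416/t (R(t) = 72 - (-416)/t = 72 + 416/t)
1/(1750 + R(L(X))) = 1/(1750 + (72 + 416/6)) = 1/(1750 + (72 + 416*(⅙))) = 1/(1750 + (72 + 208/3)) = 1/(1750 + 424/3) = 1/(5674/3) = 3/5674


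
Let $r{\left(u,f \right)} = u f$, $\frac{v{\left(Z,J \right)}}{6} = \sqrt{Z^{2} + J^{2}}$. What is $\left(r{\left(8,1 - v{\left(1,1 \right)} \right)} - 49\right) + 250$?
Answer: $209 - 48 \sqrt{2} \approx 141.12$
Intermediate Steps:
$v{\left(Z,J \right)} = 6 \sqrt{J^{2} + Z^{2}}$ ($v{\left(Z,J \right)} = 6 \sqrt{Z^{2} + J^{2}} = 6 \sqrt{J^{2} + Z^{2}}$)
$r{\left(u,f \right)} = f u$
$\left(r{\left(8,1 - v{\left(1,1 \right)} \right)} - 49\right) + 250 = \left(\left(1 - 6 \sqrt{1^{2} + 1^{2}}\right) 8 - 49\right) + 250 = \left(\left(1 - 6 \sqrt{1 + 1}\right) 8 - 49\right) + 250 = \left(\left(1 - 6 \sqrt{2}\right) 8 - 49\right) + 250 = \left(\left(8 - 48 \sqrt{2}\right) - 49\right) + 250 = \left(-41 - 48 \sqrt{2}\right) + 250 = 209 - 48 \sqrt{2}$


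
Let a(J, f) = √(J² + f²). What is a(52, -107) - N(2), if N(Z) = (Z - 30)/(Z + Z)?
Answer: 7 + √14153 ≈ 125.97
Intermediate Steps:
N(Z) = (-30 + Z)/(2*Z) (N(Z) = (-30 + Z)/((2*Z)) = (-30 + Z)*(1/(2*Z)) = (-30 + Z)/(2*Z))
a(52, -107) - N(2) = √(52² + (-107)²) - (-30 + 2)/(2*2) = √(2704 + 11449) - (-28)/(2*2) = √14153 - 1*(-7) = √14153 + 7 = 7 + √14153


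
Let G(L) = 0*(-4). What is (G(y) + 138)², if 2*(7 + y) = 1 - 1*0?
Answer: 19044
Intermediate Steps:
y = -13/2 (y = -7 + (1 - 1*0)/2 = -7 + (1 + 0)/2 = -7 + (½)*1 = -7 + ½ = -13/2 ≈ -6.5000)
G(L) = 0
(G(y) + 138)² = (0 + 138)² = 138² = 19044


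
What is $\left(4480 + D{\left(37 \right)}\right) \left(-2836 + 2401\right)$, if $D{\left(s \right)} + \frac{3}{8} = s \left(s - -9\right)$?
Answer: $- \frac{21512055}{8} \approx -2.689 \cdot 10^{6}$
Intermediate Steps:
$D{\left(s \right)} = - \frac{3}{8} + s \left(9 + s\right)$ ($D{\left(s \right)} = - \frac{3}{8} + s \left(s - -9\right) = - \frac{3}{8} + s \left(s + 9\right) = - \frac{3}{8} + s \left(9 + s\right)$)
$\left(4480 + D{\left(37 \right)}\right) \left(-2836 + 2401\right) = \left(4480 + \left(- \frac{3}{8} + 37^{2} + 9 \cdot 37\right)\right) \left(-2836 + 2401\right) = \left(4480 + \left(- \frac{3}{8} + 1369 + 333\right)\right) \left(-435\right) = \left(4480 + \frac{13613}{8}\right) \left(-435\right) = \frac{49453}{8} \left(-435\right) = - \frac{21512055}{8}$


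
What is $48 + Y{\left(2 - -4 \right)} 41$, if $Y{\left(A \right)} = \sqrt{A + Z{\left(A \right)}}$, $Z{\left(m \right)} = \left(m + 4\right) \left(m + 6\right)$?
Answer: $48 + 123 \sqrt{14} \approx 508.22$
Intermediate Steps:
$Z{\left(m \right)} = \left(4 + m\right) \left(6 + m\right)$
$Y{\left(A \right)} = \sqrt{24 + A^{2} + 11 A}$ ($Y{\left(A \right)} = \sqrt{A + \left(24 + A^{2} + 10 A\right)} = \sqrt{24 + A^{2} + 11 A}$)
$48 + Y{\left(2 - -4 \right)} 41 = 48 + \sqrt{24 + \left(2 - -4\right)^{2} + 11 \left(2 - -4\right)} 41 = 48 + \sqrt{24 + \left(2 + 4\right)^{2} + 11 \left(2 + 4\right)} 41 = 48 + \sqrt{24 + 6^{2} + 11 \cdot 6} \cdot 41 = 48 + \sqrt{24 + 36 + 66} \cdot 41 = 48 + \sqrt{126} \cdot 41 = 48 + 3 \sqrt{14} \cdot 41 = 48 + 123 \sqrt{14}$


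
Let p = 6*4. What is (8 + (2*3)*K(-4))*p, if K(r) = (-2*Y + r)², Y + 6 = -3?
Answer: 28416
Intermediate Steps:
Y = -9 (Y = -6 - 3 = -9)
K(r) = (18 + r)² (K(r) = (-2*(-9) + r)² = (18 + r)²)
p = 24
(8 + (2*3)*K(-4))*p = (8 + (2*3)*(18 - 4)²)*24 = (8 + 6*14²)*24 = (8 + 6*196)*24 = (8 + 1176)*24 = 1184*24 = 28416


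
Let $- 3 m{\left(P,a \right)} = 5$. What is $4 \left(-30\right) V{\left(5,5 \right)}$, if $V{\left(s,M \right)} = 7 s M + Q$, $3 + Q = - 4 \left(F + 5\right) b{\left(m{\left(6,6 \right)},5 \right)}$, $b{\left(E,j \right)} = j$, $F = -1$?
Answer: $-11040$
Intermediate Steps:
$m{\left(P,a \right)} = - \frac{5}{3}$ ($m{\left(P,a \right)} = \left(- \frac{1}{3}\right) 5 = - \frac{5}{3}$)
$Q = -83$ ($Q = -3 + - 4 \left(-1 + 5\right) 5 = -3 + \left(-4\right) 4 \cdot 5 = -3 - 80 = -83$)
$V{\left(s,M \right)} = -83 + 7 M s$ ($V{\left(s,M \right)} = 7 s M - 83 = 7 M s - 83 = -83 + 7 M s$)
$4 \left(-30\right) V{\left(5,5 \right)} = 4 \left(-30\right) \left(-83 + 7 \cdot 5 \cdot 5\right) = - 120 \left(-83 + 175\right) = \left(-120\right) 92 = -11040$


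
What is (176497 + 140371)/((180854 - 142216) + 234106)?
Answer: 79217/68186 ≈ 1.1618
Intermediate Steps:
(176497 + 140371)/((180854 - 142216) + 234106) = 316868/(38638 + 234106) = 316868/272744 = 316868*(1/272744) = 79217/68186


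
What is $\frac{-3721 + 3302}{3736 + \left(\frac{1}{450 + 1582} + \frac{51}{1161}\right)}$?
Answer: $- \frac{329494896}{2937965555} \approx -0.11215$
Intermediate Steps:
$\frac{-3721 + 3302}{3736 + \left(\frac{1}{450 + 1582} + \frac{51}{1161}\right)} = - \frac{419}{3736 + \left(\frac{1}{2032} + 51 \cdot \frac{1}{1161}\right)} = - \frac{419}{3736 + \left(\frac{1}{2032} + \frac{17}{387}\right)} = - \frac{419}{3736 + \frac{34931}{786384}} = - \frac{419}{\frac{2937965555}{786384}} = \left(-419\right) \frac{786384}{2937965555} = - \frac{329494896}{2937965555}$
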